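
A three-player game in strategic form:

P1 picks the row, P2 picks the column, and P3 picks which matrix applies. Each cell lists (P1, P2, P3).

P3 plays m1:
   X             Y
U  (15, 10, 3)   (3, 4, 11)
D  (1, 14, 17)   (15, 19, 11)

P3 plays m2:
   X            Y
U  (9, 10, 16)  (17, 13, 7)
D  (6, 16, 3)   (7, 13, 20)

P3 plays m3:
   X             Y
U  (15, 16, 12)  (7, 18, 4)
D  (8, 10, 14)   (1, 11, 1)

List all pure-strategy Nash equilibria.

Mark each player's best response to every combination of opponents' strategies; a profile where every player is best-responding is a pure Nash equilibrium.
P1 against (X, m1): payoffs 15, 1 → best response U.
P1 against (X, m2): payoffs 9, 6 → best response U.
P1 against (X, m3): payoffs 15, 8 → best response U.
P1 against (Y, m1): payoffs 3, 15 → best response D.
P1 against (Y, m2): payoffs 17, 7 → best response U.
P1 against (Y, m3): payoffs 7, 1 → best response U.
P2 against (U, m1): payoffs 10, 4 → best response X.
P2 against (U, m2): payoffs 10, 13 → best response Y.
P2 against (U, m3): payoffs 16, 18 → best response Y.
P2 against (D, m1): payoffs 14, 19 → best response Y.
P2 against (D, m2): payoffs 16, 13 → best response X.
P2 against (D, m3): payoffs 10, 11 → best response Y.
P3 against (U, X): payoffs 3, 16, 12 → best response m2.
P3 against (U, Y): payoffs 11, 7, 4 → best response m1.
P3 against (D, X): payoffs 17, 3, 14 → best response m1.
P3 against (D, Y): payoffs 11, 20, 1 → best response m2.
No profile is a mutual best response for all players.

none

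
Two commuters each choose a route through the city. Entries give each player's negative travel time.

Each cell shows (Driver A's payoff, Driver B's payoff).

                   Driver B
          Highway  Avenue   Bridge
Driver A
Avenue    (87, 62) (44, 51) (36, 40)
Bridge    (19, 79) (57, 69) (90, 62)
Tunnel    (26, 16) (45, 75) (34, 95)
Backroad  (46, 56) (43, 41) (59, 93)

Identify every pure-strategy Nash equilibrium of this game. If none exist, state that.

Pure NE: (Avenue, Highway)

Mark each player's best response to every combination of opponents' strategies; a profile where every player is best-responding is a pure Nash equilibrium.
Driver A against Highway: payoffs 87, 19, 26, 46 → best response Avenue.
Driver A against Avenue: payoffs 44, 57, 45, 43 → best response Bridge.
Driver A against Bridge: payoffs 36, 90, 34, 59 → best response Bridge.
Driver B against Avenue: payoffs 62, 51, 40 → best response Highway.
Driver B against Bridge: payoffs 79, 69, 62 → best response Highway.
Driver B against Tunnel: payoffs 16, 75, 95 → best response Bridge.
Driver B against Backroad: payoffs 56, 41, 93 → best response Bridge.
Mutual best responses: (Avenue, Highway).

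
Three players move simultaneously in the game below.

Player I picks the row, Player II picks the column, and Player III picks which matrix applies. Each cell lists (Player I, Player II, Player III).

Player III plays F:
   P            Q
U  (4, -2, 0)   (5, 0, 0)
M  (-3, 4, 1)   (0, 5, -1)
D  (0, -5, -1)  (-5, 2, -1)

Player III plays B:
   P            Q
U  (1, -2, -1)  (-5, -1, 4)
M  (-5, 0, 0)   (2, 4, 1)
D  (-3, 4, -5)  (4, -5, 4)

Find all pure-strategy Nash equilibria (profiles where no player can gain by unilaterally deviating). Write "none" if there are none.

There is no pure-strategy Nash equilibrium.

Player I against (P, F): payoffs 4, -3, 0 → best response U.
Player I against (P, B): payoffs 1, -5, -3 → best response U.
Player I against (Q, F): payoffs 5, 0, -5 → best response U.
Player I against (Q, B): payoffs -5, 2, 4 → best response D.
Player II against (U, F): payoffs -2, 0 → best response Q.
Player II against (U, B): payoffs -2, -1 → best response Q.
Player II against (M, F): payoffs 4, 5 → best response Q.
Player II against (M, B): payoffs 0, 4 → best response Q.
Player II against (D, F): payoffs -5, 2 → best response Q.
Player II against (D, B): payoffs 4, -5 → best response P.
Player III against (U, P): payoffs 0, -1 → best response F.
Player III against (U, Q): payoffs 0, 4 → best response B.
Player III against (M, P): payoffs 1, 0 → best response F.
Player III against (M, Q): payoffs -1, 1 → best response B.
Player III against (D, P): payoffs -1, -5 → best response F.
Player III against (D, Q): payoffs -1, 4 → best response B.
No profile is a mutual best response for all players.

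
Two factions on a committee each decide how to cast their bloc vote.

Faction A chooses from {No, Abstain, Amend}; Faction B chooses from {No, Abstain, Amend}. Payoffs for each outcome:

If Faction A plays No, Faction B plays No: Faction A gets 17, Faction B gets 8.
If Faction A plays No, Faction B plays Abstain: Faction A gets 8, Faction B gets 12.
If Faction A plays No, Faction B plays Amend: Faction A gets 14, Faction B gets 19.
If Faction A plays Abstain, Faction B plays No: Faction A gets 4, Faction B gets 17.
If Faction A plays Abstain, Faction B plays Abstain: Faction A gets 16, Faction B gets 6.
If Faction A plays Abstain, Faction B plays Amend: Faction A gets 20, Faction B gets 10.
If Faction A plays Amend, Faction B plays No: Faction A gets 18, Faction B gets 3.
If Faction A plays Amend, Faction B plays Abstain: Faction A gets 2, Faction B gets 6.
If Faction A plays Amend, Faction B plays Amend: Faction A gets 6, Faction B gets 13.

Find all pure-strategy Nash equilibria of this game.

For each strategy profile, look for a profitable unilateral deviation.
(No, No): Faction A can switch to Amend (17 → 18). Not NE.
(No, Abstain): Faction A can switch to Abstain (8 → 16). Not NE.
(No, Amend): Faction A can switch to Abstain (14 → 20). Not NE.
(Abstain, No): Faction A can switch to No (4 → 17). Not NE.
(Abstain, Abstain): Faction B can switch to No (6 → 17). Not NE.
(Abstain, Amend): Faction B can switch to No (10 → 17). Not NE.
(Amend, No): Faction B can switch to Abstain (3 → 6). Not NE.
(Amend, Abstain): Faction A can switch to No (2 → 8). Not NE.
(Amend, Amend): Faction A can switch to No (6 → 14). Not NE.

This game has no pure Nash equilibrium.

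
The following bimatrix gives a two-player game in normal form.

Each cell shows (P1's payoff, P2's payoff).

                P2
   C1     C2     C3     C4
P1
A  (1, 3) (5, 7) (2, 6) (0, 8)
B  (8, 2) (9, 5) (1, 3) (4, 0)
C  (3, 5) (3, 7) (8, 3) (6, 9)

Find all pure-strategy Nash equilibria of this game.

Pure-strategy Nash equilibria: (B, C2), (C, C4)

(A, C1): P1 can switch to B (1 → 8). Not NE.
(A, C2): P1 can switch to B (5 → 9). Not NE.
(A, C3): P1 can switch to C (2 → 8). Not NE.
(A, C4): P1 can switch to B (0 → 4). Not NE.
(B, C1): P2 can switch to C2 (2 → 5). Not NE.
(B, C2): P1 gets 9, best alternative 5; P2 gets 5, best alternative 3. No profitable deviation — NE.
(B, C3): P1 can switch to A (1 → 2). Not NE.
(B, C4): P1 can switch to C (4 → 6). Not NE.
(C, C1): P1 can switch to B (3 → 8). Not NE.
(C, C4): P1 gets 6, best alternative 4; P2 gets 9, best alternative 7. No profitable deviation — NE.
(The remaining 2 profiles each have a profitable deviation by the same check.)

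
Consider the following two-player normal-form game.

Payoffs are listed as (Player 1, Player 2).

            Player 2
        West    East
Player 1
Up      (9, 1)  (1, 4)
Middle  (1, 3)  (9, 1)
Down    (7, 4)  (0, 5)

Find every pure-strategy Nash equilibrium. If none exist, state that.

(Up, West): Player 2 can switch to East (1 → 4). Not NE.
(Up, East): Player 1 can switch to Middle (1 → 9). Not NE.
(Middle, West): Player 1 can switch to Up (1 → 9). Not NE.
(Middle, East): Player 2 can switch to West (1 → 3). Not NE.
(Down, West): Player 1 can switch to Up (7 → 9). Not NE.
(Down, East): Player 1 can switch to Up (0 → 1). Not NE.

There is no pure-strategy Nash equilibrium.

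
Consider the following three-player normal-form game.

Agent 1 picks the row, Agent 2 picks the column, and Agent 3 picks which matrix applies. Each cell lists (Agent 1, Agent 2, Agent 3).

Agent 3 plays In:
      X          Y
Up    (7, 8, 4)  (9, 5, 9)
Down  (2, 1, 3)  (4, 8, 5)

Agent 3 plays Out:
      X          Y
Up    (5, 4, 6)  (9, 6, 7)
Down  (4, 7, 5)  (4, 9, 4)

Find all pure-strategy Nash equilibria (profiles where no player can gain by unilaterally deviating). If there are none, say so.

This game has no pure Nash equilibrium.

Agent 1 against (X, In): payoffs 7, 2 → best response Up.
Agent 1 against (X, Out): payoffs 5, 4 → best response Up.
Agent 1 against (Y, In): payoffs 9, 4 → best response Up.
Agent 1 against (Y, Out): payoffs 9, 4 → best response Up.
Agent 2 against (Up, In): payoffs 8, 5 → best response X.
Agent 2 against (Up, Out): payoffs 4, 6 → best response Y.
Agent 2 against (Down, In): payoffs 1, 8 → best response Y.
Agent 2 against (Down, Out): payoffs 7, 9 → best response Y.
Agent 3 against (Up, X): payoffs 4, 6 → best response Out.
Agent 3 against (Up, Y): payoffs 9, 7 → best response In.
Agent 3 against (Down, X): payoffs 3, 5 → best response Out.
Agent 3 against (Down, Y): payoffs 5, 4 → best response In.
No profile is a mutual best response for all players.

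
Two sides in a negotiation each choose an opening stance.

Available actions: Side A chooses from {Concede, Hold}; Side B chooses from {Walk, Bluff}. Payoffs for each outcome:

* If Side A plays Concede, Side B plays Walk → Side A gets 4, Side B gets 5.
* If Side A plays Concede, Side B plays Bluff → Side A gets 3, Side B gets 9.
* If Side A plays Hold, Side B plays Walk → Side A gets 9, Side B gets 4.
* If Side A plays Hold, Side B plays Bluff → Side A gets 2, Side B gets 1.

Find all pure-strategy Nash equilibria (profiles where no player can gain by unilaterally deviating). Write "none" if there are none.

For each strategy profile, look for a profitable unilateral deviation.
(Concede, Walk): Side A can switch to Hold (4 → 9). Not NE.
(Concede, Bluff): Side A gets 3, best alternative 2; Side B gets 9, best alternative 5. No profitable deviation — NE.
(Hold, Walk): Side A gets 9, best alternative 4; Side B gets 4, best alternative 1. No profitable deviation — NE.
(Hold, Bluff): Side A can switch to Concede (2 → 3). Not NE.

The pure Nash equilibria are (Concede, Bluff); (Hold, Walk).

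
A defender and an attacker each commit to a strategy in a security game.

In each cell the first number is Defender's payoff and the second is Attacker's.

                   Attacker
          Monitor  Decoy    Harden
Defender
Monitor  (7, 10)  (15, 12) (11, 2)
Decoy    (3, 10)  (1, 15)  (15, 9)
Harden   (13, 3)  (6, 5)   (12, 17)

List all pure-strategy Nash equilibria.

Defender against Monitor: payoffs 7, 3, 13 → best response Harden.
Defender against Decoy: payoffs 15, 1, 6 → best response Monitor.
Defender against Harden: payoffs 11, 15, 12 → best response Decoy.
Attacker against Monitor: payoffs 10, 12, 2 → best response Decoy.
Attacker against Decoy: payoffs 10, 15, 9 → best response Decoy.
Attacker against Harden: payoffs 3, 5, 17 → best response Harden.
Mutual best responses: (Monitor, Decoy).

(Monitor, Decoy)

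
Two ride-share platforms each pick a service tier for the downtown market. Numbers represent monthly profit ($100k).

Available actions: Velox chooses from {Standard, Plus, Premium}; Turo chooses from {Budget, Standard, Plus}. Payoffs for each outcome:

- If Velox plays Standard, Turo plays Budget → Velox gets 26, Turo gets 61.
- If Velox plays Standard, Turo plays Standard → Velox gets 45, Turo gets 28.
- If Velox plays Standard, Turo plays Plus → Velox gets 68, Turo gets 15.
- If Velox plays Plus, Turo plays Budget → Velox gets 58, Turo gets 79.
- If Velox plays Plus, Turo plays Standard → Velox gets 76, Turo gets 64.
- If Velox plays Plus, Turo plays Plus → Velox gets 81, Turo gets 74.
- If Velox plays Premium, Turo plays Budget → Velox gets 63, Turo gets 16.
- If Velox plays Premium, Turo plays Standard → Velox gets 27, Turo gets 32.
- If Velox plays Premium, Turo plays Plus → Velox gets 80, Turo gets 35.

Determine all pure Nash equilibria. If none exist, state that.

This game has no pure Nash equilibrium.

Check each profile: it is a Nash equilibrium iff no player can strictly gain by switching unilaterally.
(Standard, Budget): Velox can switch to Plus (26 → 58). Not NE.
(Standard, Standard): Velox can switch to Plus (45 → 76). Not NE.
(Standard, Plus): Velox can switch to Plus (68 → 81). Not NE.
(Plus, Budget): Velox can switch to Premium (58 → 63). Not NE.
(Plus, Standard): Turo can switch to Budget (64 → 79). Not NE.
(Plus, Plus): Turo can switch to Budget (74 → 79). Not NE.
(Premium, Budget): Turo can switch to Standard (16 → 32). Not NE.
(Premium, Standard): Velox can switch to Standard (27 → 45). Not NE.
(Premium, Plus): Velox can switch to Plus (80 → 81). Not NE.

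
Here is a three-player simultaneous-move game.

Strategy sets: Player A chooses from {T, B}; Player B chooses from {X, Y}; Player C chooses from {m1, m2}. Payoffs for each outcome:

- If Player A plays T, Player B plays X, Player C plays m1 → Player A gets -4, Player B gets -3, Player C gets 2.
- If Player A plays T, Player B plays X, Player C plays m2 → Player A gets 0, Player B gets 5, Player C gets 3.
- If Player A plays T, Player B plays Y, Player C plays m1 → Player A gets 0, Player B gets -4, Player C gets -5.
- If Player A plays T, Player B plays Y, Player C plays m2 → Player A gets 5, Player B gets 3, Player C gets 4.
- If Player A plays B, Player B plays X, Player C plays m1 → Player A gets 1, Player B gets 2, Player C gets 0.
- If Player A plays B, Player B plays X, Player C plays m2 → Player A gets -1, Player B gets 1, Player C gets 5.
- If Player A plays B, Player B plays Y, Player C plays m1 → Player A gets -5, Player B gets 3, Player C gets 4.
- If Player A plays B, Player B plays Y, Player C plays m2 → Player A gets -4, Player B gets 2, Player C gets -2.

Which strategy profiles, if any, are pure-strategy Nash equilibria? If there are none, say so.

(T, X, m2)

(T, X, m1): Player A can switch to B (-4 → 1). Not NE.
(T, X, m2): Player A gets 0, best alternative -1; Player B gets 5, best alternative 3; Player C gets 3, best alternative 2. No profitable deviation — NE.
(T, Y, m1): Player B can switch to X (-4 → -3). Not NE.
(T, Y, m2): Player B can switch to X (3 → 5). Not NE.
(B, X, m1): Player B can switch to Y (2 → 3). Not NE.
(B, X, m2): Player A can switch to T (-1 → 0). Not NE.
(B, Y, m1): Player A can switch to T (-5 → 0). Not NE.
(B, Y, m2): Player A can switch to T (-4 → 5). Not NE.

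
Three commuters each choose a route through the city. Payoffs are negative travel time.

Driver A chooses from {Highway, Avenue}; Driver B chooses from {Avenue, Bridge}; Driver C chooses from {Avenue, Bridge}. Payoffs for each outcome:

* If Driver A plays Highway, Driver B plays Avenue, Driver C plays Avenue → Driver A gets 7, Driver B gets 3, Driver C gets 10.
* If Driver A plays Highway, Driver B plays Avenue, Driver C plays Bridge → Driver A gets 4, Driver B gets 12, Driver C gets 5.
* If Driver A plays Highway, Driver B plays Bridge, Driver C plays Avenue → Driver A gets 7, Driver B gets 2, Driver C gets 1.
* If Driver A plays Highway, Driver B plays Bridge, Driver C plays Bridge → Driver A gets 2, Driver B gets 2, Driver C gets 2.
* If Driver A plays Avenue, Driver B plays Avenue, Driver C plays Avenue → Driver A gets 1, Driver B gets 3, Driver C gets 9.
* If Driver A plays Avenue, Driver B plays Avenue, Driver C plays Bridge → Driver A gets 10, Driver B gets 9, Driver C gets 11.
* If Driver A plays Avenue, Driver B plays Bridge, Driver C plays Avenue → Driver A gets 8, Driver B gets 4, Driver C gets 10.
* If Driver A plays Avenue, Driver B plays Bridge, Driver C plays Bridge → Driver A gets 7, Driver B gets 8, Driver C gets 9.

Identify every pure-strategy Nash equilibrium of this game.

(Highway, Avenue, Avenue): Driver A gets 7, best alternative 1; Driver B gets 3, best alternative 2; Driver C gets 10, best alternative 5. No profitable deviation — NE.
(Highway, Avenue, Bridge): Driver A can switch to Avenue (4 → 10). Not NE.
(Highway, Bridge, Avenue): Driver A can switch to Avenue (7 → 8). Not NE.
(Highway, Bridge, Bridge): Driver A can switch to Avenue (2 → 7). Not NE.
(Avenue, Avenue, Avenue): Driver A can switch to Highway (1 → 7). Not NE.
(Avenue, Avenue, Bridge): Driver A gets 10, best alternative 4; Driver B gets 9, best alternative 8; Driver C gets 11, best alternative 9. No profitable deviation — NE.
(Avenue, Bridge, Avenue): Driver A gets 8, best alternative 7; Driver B gets 4, best alternative 3; Driver C gets 10, best alternative 9. No profitable deviation — NE.
(Avenue, Bridge, Bridge): Driver B can switch to Avenue (8 → 9). Not NE.

The pure Nash equilibria are (Highway, Avenue, Avenue) and (Avenue, Avenue, Bridge) and (Avenue, Bridge, Avenue).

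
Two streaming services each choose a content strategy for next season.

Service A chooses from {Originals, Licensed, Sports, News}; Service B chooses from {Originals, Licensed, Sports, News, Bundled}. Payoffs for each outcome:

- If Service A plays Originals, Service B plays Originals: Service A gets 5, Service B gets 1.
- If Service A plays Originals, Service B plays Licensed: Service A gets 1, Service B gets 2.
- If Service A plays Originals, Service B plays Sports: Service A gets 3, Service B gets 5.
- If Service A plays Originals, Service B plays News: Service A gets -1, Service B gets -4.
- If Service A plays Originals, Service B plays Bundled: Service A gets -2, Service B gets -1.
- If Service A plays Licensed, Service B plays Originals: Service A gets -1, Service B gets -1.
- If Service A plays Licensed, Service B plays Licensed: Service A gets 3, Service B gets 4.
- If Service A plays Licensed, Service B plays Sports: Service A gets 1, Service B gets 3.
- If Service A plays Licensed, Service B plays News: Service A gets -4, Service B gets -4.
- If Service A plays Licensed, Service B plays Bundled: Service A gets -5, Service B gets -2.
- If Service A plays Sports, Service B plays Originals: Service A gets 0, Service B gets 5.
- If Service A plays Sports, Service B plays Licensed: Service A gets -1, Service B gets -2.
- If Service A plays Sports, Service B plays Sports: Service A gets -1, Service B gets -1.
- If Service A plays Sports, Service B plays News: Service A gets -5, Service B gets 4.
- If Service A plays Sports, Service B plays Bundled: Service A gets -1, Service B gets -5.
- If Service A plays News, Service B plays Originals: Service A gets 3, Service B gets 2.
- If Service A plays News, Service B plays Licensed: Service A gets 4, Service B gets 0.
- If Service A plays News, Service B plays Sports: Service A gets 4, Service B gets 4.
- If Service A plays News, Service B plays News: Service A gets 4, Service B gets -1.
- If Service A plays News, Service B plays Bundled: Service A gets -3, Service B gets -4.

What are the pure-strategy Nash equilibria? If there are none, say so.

The unique pure-strategy Nash equilibrium is (News, Sports).

For each strategy profile, look for a profitable unilateral deviation.
(Originals, Originals): Service B can switch to Licensed (1 → 2). Not NE.
(Originals, Licensed): Service A can switch to Licensed (1 → 3). Not NE.
(Originals, Sports): Service A can switch to News (3 → 4). Not NE.
(Originals, News): Service A can switch to News (-1 → 4). Not NE.
(Originals, Bundled): Service A can switch to Sports (-2 → -1). Not NE.
(Licensed, Originals): Service A can switch to Originals (-1 → 5). Not NE.
(Licensed, Licensed): Service A can switch to News (3 → 4). Not NE.
(Licensed, Sports): Service A can switch to Originals (1 → 3). Not NE.
(News, Sports): Service A gets 4, best alternative 3; Service B gets 4, best alternative 2. No profitable deviation — NE.
(The remaining 11 profiles each have a profitable deviation by the same check.)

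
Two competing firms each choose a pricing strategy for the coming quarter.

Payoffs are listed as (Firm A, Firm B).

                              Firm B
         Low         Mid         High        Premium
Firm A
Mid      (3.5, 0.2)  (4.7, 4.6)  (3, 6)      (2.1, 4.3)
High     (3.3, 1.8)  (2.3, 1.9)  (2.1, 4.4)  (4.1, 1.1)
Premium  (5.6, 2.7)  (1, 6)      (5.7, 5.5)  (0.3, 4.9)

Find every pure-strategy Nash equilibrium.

(Mid, Low): Firm A can switch to Premium (3.5 → 5.6). Not NE.
(Mid, Mid): Firm B can switch to High (4.6 → 6). Not NE.
(Mid, High): Firm A can switch to Premium (3 → 5.7). Not NE.
(Mid, Premium): Firm A can switch to High (2.1 → 4.1). Not NE.
(High, Low): Firm A can switch to Mid (3.3 → 3.5). Not NE.
(High, Mid): Firm A can switch to Mid (2.3 → 4.7). Not NE.
(High, High): Firm A can switch to Mid (2.1 → 3). Not NE.
(High, Premium): Firm B can switch to Low (1.1 → 1.8). Not NE.
(Premium, Low): Firm B can switch to Mid (2.7 → 6). Not NE.
(Premium, Mid): Firm A can switch to Mid (1 → 4.7). Not NE.
(The remaining 2 profiles each have a profitable deviation by the same check.)

There is no pure-strategy Nash equilibrium.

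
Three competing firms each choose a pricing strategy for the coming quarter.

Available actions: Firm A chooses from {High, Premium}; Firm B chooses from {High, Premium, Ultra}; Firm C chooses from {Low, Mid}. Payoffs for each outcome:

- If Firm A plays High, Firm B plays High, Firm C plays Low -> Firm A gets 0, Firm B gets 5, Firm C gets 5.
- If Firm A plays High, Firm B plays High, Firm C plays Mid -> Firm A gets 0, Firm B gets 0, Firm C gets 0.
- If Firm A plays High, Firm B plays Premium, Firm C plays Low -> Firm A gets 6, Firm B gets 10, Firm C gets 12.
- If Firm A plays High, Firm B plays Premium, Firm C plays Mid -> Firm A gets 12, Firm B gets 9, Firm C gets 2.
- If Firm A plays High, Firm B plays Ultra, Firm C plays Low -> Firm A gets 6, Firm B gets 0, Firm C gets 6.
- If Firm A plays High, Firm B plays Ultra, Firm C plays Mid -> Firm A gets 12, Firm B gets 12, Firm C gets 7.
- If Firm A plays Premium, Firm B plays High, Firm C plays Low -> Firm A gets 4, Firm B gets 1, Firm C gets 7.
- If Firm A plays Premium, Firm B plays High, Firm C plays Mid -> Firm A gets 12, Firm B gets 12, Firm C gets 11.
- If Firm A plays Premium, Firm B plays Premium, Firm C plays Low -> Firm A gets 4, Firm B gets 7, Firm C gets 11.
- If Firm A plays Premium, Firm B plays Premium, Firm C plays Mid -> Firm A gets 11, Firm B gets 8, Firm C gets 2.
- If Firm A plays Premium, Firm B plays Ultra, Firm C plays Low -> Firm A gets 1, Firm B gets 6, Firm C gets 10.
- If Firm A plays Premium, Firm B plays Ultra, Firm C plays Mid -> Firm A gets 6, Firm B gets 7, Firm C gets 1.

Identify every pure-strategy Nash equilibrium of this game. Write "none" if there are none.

(High, Premium, Low); (High, Ultra, Mid); (Premium, High, Mid)

(High, High, Low): Firm A can switch to Premium (0 → 4). Not NE.
(High, High, Mid): Firm A can switch to Premium (0 → 12). Not NE.
(High, Premium, Low): Firm A gets 6, best alternative 4; Firm B gets 10, best alternative 5; Firm C gets 12, best alternative 2. No profitable deviation — NE.
(High, Premium, Mid): Firm B can switch to Ultra (9 → 12). Not NE.
(High, Ultra, Low): Firm B can switch to High (0 → 5). Not NE.
(High, Ultra, Mid): Firm A gets 12, best alternative 6; Firm B gets 12, best alternative 9; Firm C gets 7, best alternative 6. No profitable deviation — NE.
(Premium, High, Low): Firm B can switch to Premium (1 → 7). Not NE.
(Premium, High, Mid): Firm A gets 12, best alternative 0; Firm B gets 12, best alternative 8; Firm C gets 11, best alternative 7. No profitable deviation — NE.
(Premium, Premium, Low): Firm A can switch to High (4 → 6). Not NE.
(Premium, Premium, Mid): Firm A can switch to High (11 → 12). Not NE.
(Premium, Ultra, Low): Firm A can switch to High (1 → 6). Not NE.
(The remaining 1 profile has a profitable deviation by the same check.)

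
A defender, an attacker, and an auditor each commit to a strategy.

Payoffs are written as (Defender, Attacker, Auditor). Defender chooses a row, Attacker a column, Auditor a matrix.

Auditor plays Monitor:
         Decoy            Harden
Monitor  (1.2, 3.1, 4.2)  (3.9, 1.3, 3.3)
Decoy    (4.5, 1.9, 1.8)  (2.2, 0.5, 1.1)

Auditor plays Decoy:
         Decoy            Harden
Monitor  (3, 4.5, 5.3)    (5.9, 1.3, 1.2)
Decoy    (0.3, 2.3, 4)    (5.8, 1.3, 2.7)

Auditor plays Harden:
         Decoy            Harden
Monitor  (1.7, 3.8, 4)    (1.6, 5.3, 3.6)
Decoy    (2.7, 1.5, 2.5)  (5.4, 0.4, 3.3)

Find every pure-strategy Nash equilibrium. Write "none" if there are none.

Defender against (Decoy, Monitor): payoffs 1.2, 4.5 → best response Decoy.
Defender against (Decoy, Decoy): payoffs 3, 0.3 → best response Monitor.
Defender against (Decoy, Harden): payoffs 1.7, 2.7 → best response Decoy.
Defender against (Harden, Monitor): payoffs 3.9, 2.2 → best response Monitor.
Defender against (Harden, Decoy): payoffs 5.9, 5.8 → best response Monitor.
Defender against (Harden, Harden): payoffs 1.6, 5.4 → best response Decoy.
Attacker against (Monitor, Monitor): payoffs 3.1, 1.3 → best response Decoy.
Attacker against (Monitor, Decoy): payoffs 4.5, 1.3 → best response Decoy.
Attacker against (Monitor, Harden): payoffs 3.8, 5.3 → best response Harden.
Attacker against (Decoy, Monitor): payoffs 1.9, 0.5 → best response Decoy.
Attacker against (Decoy, Decoy): payoffs 2.3, 1.3 → best response Decoy.
Attacker against (Decoy, Harden): payoffs 1.5, 0.4 → best response Decoy.
Auditor against (Monitor, Decoy): payoffs 4.2, 5.3, 4 → best response Decoy.
Auditor against (Monitor, Harden): payoffs 3.3, 1.2, 3.6 → best response Harden.
Auditor against (Decoy, Decoy): payoffs 1.8, 4, 2.5 → best response Decoy.
Auditor against (Decoy, Harden): payoffs 1.1, 2.7, 3.3 → best response Harden.
Mutual best responses: (Monitor, Decoy, Decoy).

(Monitor, Decoy, Decoy)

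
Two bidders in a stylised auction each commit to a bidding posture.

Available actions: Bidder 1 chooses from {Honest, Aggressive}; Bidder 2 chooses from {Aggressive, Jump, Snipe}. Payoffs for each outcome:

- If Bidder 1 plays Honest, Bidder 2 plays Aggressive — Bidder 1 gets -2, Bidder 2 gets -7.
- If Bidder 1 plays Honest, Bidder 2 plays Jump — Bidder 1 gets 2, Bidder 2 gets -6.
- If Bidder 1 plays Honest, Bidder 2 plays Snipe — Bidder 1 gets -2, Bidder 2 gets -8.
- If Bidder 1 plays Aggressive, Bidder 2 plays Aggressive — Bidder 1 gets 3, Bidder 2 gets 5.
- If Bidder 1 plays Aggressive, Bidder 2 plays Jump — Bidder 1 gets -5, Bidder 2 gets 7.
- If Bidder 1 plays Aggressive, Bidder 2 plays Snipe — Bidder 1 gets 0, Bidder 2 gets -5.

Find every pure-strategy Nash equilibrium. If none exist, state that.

The unique pure-strategy Nash equilibrium is (Honest, Jump).

Bidder 1 against Aggressive: payoffs -2, 3 → best response Aggressive.
Bidder 1 against Jump: payoffs 2, -5 → best response Honest.
Bidder 1 against Snipe: payoffs -2, 0 → best response Aggressive.
Bidder 2 against Honest: payoffs -7, -6, -8 → best response Jump.
Bidder 2 against Aggressive: payoffs 5, 7, -5 → best response Jump.
Mutual best responses: (Honest, Jump).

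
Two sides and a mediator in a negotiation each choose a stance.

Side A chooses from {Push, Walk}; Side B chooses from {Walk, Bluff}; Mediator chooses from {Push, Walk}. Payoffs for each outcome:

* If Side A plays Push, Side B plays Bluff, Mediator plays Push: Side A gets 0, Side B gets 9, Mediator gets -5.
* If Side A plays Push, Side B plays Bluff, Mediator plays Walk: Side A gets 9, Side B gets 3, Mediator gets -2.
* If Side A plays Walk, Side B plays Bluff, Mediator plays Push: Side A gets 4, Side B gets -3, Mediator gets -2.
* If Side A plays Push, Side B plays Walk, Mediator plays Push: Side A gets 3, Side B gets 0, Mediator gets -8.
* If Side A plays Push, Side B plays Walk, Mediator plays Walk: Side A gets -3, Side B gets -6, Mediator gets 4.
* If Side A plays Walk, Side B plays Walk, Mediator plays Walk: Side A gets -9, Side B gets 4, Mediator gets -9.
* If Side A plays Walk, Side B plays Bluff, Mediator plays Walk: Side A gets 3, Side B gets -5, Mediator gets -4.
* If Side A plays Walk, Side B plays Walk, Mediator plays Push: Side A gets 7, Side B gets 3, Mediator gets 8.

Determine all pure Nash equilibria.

(Push, Walk, Push): Side A can switch to Walk (3 → 7). Not NE.
(Push, Walk, Walk): Side B can switch to Bluff (-6 → 3). Not NE.
(Push, Bluff, Push): Side A can switch to Walk (0 → 4). Not NE.
(Push, Bluff, Walk): Side A gets 9, best alternative 3; Side B gets 3, best alternative -6; Mediator gets -2, best alternative -5. No profitable deviation — NE.
(Walk, Walk, Push): Side A gets 7, best alternative 3; Side B gets 3, best alternative -3; Mediator gets 8, best alternative -9. No profitable deviation — NE.
(Walk, Walk, Walk): Side A can switch to Push (-9 → -3). Not NE.
(Walk, Bluff, Push): Side B can switch to Walk (-3 → 3). Not NE.
(Walk, Bluff, Walk): Side A can switch to Push (3 → 9). Not NE.

Pure-strategy Nash equilibria: (Push, Bluff, Walk), (Walk, Walk, Push)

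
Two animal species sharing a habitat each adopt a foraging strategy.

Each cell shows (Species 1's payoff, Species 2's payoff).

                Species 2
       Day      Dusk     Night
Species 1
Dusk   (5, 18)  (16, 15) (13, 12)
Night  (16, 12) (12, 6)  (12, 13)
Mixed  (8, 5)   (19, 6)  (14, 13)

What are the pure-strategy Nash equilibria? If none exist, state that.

Pure NE: (Mixed, Night)

Mark each player's best response to every combination of opponents' strategies; a profile where every player is best-responding is a pure Nash equilibrium.
Species 1 against Day: payoffs 5, 16, 8 → best response Night.
Species 1 against Dusk: payoffs 16, 12, 19 → best response Mixed.
Species 1 against Night: payoffs 13, 12, 14 → best response Mixed.
Species 2 against Dusk: payoffs 18, 15, 12 → best response Day.
Species 2 against Night: payoffs 12, 6, 13 → best response Night.
Species 2 against Mixed: payoffs 5, 6, 13 → best response Night.
Mutual best responses: (Mixed, Night).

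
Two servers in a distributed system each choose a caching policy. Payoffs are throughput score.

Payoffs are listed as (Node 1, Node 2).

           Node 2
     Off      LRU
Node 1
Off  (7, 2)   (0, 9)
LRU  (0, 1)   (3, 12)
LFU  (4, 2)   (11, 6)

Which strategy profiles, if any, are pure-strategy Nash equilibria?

(Off, Off): Node 2 can switch to LRU (2 → 9). Not NE.
(Off, LRU): Node 1 can switch to LRU (0 → 3). Not NE.
(LRU, Off): Node 1 can switch to Off (0 → 7). Not NE.
(LRU, LRU): Node 1 can switch to LFU (3 → 11). Not NE.
(LFU, Off): Node 1 can switch to Off (4 → 7). Not NE.
(LFU, LRU): Node 1 gets 11, best alternative 3; Node 2 gets 6, best alternative 2. No profitable deviation — NE.

The unique pure-strategy Nash equilibrium is (LFU, LRU).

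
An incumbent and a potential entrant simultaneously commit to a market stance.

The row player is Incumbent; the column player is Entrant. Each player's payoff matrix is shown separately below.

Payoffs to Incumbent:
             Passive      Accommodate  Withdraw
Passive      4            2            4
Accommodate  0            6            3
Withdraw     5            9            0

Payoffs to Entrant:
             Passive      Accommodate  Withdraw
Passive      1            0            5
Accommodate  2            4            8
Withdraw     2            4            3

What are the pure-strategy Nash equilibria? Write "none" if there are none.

(Passive, Withdraw) and (Withdraw, Accommodate)

(Passive, Passive): Incumbent can switch to Withdraw (4 → 5). Not NE.
(Passive, Accommodate): Incumbent can switch to Accommodate (2 → 6). Not NE.
(Passive, Withdraw): Incumbent gets 4, best alternative 3; Entrant gets 5, best alternative 1. No profitable deviation — NE.
(Accommodate, Passive): Incumbent can switch to Passive (0 → 4). Not NE.
(Accommodate, Accommodate): Incumbent can switch to Withdraw (6 → 9). Not NE.
(Accommodate, Withdraw): Incumbent can switch to Passive (3 → 4). Not NE.
(Withdraw, Passive): Entrant can switch to Accommodate (2 → 4). Not NE.
(Withdraw, Accommodate): Incumbent gets 9, best alternative 6; Entrant gets 4, best alternative 3. No profitable deviation — NE.
(Withdraw, Withdraw): Incumbent can switch to Passive (0 → 4). Not NE.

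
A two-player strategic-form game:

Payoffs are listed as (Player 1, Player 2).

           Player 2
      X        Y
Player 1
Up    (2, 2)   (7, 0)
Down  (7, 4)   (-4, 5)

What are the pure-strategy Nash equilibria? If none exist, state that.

none

For each player, find the best response to each opponent profile; mutual best responses are the pure NE.
Player 1 against X: payoffs 2, 7 → best response Down.
Player 1 against Y: payoffs 7, -4 → best response Up.
Player 2 against Up: payoffs 2, 0 → best response X.
Player 2 against Down: payoffs 4, 5 → best response Y.
No profile is a mutual best response for all players.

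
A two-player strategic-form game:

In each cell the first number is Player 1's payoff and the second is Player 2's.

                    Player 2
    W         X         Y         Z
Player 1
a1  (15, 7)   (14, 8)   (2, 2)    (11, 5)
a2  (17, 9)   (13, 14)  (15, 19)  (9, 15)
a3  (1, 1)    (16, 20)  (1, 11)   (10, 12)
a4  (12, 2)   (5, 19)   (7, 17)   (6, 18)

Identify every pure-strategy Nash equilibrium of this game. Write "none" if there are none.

(a2, Y) and (a3, X)

Player 1 against W: payoffs 15, 17, 1, 12 → best response a2.
Player 1 against X: payoffs 14, 13, 16, 5 → best response a3.
Player 1 against Y: payoffs 2, 15, 1, 7 → best response a2.
Player 1 against Z: payoffs 11, 9, 10, 6 → best response a1.
Player 2 against a1: payoffs 7, 8, 2, 5 → best response X.
Player 2 against a2: payoffs 9, 14, 19, 15 → best response Y.
Player 2 against a3: payoffs 1, 20, 11, 12 → best response X.
Player 2 against a4: payoffs 2, 19, 17, 18 → best response X.
Mutual best responses: (a2, Y); (a3, X).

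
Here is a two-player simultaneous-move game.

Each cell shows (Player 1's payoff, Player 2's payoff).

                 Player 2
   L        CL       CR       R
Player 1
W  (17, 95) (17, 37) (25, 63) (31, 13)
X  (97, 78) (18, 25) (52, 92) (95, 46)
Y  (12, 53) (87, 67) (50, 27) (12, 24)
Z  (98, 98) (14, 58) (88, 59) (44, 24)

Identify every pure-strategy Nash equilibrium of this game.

The pure Nash equilibria are (Y, CL) and (Z, L).

Check each profile: it is a Nash equilibrium iff no player can strictly gain by switching unilaterally.
(W, L): Player 1 can switch to X (17 → 97). Not NE.
(W, CL): Player 1 can switch to X (17 → 18). Not NE.
(W, CR): Player 1 can switch to X (25 → 52). Not NE.
(W, R): Player 1 can switch to X (31 → 95). Not NE.
(X, L): Player 1 can switch to Z (97 → 98). Not NE.
(X, CL): Player 1 can switch to Y (18 → 87). Not NE.
(X, CR): Player 1 can switch to Z (52 → 88). Not NE.
(X, R): Player 2 can switch to L (46 → 78). Not NE.
(Y, L): Player 1 can switch to W (12 → 17). Not NE.
(Y, CL): Player 1 gets 87, best alternative 18; Player 2 gets 67, best alternative 53. No profitable deviation — NE.
(Y, CR): Player 1 can switch to X (50 → 52). Not NE.
(Y, R): Player 1 can switch to W (12 → 31). Not NE.
(Z, L): Player 1 gets 98, best alternative 97; Player 2 gets 98, best alternative 59. No profitable deviation — NE.
(Z, CL): Player 1 can switch to W (14 → 17). Not NE.
(The remaining 2 profiles each have a profitable deviation by the same check.)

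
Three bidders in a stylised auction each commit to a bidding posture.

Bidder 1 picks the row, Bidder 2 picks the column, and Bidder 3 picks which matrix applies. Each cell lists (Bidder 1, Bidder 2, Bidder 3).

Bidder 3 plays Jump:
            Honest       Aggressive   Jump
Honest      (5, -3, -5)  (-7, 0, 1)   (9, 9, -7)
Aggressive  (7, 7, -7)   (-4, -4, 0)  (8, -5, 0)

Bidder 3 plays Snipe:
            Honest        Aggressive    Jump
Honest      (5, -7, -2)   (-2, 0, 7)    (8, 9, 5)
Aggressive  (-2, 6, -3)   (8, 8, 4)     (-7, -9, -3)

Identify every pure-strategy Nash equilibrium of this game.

(Honest, Honest, Jump): Bidder 1 can switch to Aggressive (5 → 7). Not NE.
(Honest, Honest, Snipe): Bidder 2 can switch to Aggressive (-7 → 0). Not NE.
(Honest, Aggressive, Jump): Bidder 1 can switch to Aggressive (-7 → -4). Not NE.
(Honest, Aggressive, Snipe): Bidder 1 can switch to Aggressive (-2 → 8). Not NE.
(Honest, Jump, Jump): Bidder 3 can switch to Snipe (-7 → 5). Not NE.
(Honest, Jump, Snipe): Bidder 1 gets 8, best alternative -7; Bidder 2 gets 9, best alternative 0; Bidder 3 gets 5, best alternative -7. No profitable deviation — NE.
(Aggressive, Honest, Jump): Bidder 3 can switch to Snipe (-7 → -3). Not NE.
(Aggressive, Honest, Snipe): Bidder 1 can switch to Honest (-2 → 5). Not NE.
(Aggressive, Aggressive, Jump): Bidder 2 can switch to Honest (-4 → 7). Not NE.
(Aggressive, Aggressive, Snipe): Bidder 1 gets 8, best alternative -2; Bidder 2 gets 8, best alternative 6; Bidder 3 gets 4, best alternative 0. No profitable deviation — NE.
(The remaining 2 profiles each have a profitable deviation by the same check.)

The pure Nash equilibria are (Honest, Jump, Snipe), (Aggressive, Aggressive, Snipe).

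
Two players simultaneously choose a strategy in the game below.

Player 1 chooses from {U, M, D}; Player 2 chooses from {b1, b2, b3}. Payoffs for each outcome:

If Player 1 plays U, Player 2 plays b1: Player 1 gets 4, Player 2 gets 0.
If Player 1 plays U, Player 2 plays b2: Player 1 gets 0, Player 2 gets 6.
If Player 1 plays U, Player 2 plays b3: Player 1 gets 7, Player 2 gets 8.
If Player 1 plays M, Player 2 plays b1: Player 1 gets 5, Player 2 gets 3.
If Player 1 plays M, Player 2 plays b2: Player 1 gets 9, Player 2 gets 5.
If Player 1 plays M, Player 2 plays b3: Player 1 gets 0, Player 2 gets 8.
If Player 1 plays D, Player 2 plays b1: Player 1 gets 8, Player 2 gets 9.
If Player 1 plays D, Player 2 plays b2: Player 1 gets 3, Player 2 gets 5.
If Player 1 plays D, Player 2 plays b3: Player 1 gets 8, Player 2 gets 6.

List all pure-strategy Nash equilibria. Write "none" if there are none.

Mark each player's best response to every combination of opponents' strategies; a profile where every player is best-responding is a pure Nash equilibrium.
Player 1 against b1: payoffs 4, 5, 8 → best response D.
Player 1 against b2: payoffs 0, 9, 3 → best response M.
Player 1 against b3: payoffs 7, 0, 8 → best response D.
Player 2 against U: payoffs 0, 6, 8 → best response b3.
Player 2 against M: payoffs 3, 5, 8 → best response b3.
Player 2 against D: payoffs 9, 5, 6 → best response b1.
Mutual best responses: (D, b1).

Pure NE: (D, b1)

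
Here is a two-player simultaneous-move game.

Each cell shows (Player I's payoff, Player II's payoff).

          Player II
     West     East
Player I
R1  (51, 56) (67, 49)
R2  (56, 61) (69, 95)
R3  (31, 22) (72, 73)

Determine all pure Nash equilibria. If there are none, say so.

(R3, East)

(R1, West): Player I can switch to R2 (51 → 56). Not NE.
(R1, East): Player I can switch to R2 (67 → 69). Not NE.
(R2, West): Player II can switch to East (61 → 95). Not NE.
(R2, East): Player I can switch to R3 (69 → 72). Not NE.
(R3, West): Player I can switch to R1 (31 → 51). Not NE.
(R3, East): Player I gets 72, best alternative 69; Player II gets 73, best alternative 22. No profitable deviation — NE.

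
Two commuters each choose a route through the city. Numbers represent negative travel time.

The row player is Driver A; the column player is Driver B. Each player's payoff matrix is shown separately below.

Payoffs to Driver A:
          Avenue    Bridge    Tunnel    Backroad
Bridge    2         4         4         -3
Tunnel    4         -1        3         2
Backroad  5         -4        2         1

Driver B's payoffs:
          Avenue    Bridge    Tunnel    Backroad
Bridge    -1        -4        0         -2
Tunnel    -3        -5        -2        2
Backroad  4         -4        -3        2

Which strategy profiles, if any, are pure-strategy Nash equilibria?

(Bridge, Tunnel) and (Tunnel, Backroad) and (Backroad, Avenue)

Driver A against Avenue: payoffs 2, 4, 5 → best response Backroad.
Driver A against Bridge: payoffs 4, -1, -4 → best response Bridge.
Driver A against Tunnel: payoffs 4, 3, 2 → best response Bridge.
Driver A against Backroad: payoffs -3, 2, 1 → best response Tunnel.
Driver B against Bridge: payoffs -1, -4, 0, -2 → best response Tunnel.
Driver B against Tunnel: payoffs -3, -5, -2, 2 → best response Backroad.
Driver B against Backroad: payoffs 4, -4, -3, 2 → best response Avenue.
Mutual best responses: (Bridge, Tunnel); (Tunnel, Backroad); (Backroad, Avenue).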